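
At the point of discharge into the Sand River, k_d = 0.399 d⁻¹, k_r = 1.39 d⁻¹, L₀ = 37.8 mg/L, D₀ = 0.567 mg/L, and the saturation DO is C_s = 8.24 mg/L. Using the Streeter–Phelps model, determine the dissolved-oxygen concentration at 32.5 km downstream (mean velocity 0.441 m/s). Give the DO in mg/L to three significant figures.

DO ≈ 1.89 mg/L

Travel time t = x/v = 32.5 km / (0.441 m/s) = 32500 m / 0.441 m/s = 73700 s = 0.8530 d.
k_d L₀/(k_r−k_d) = 0.399×37.8/(1.39−0.399) = 15.08/0.9910 = 15.22 mg/L.
e^(−k_d t) = e^(−0.399×0.8530) = 0.7115; e^(−k_r t) = e^(−1.39×0.8530) = 0.3056.
D = 15.22 × (0.7115 − 0.3056) + 0.567 × 0.3056 = 6.179 + 0.1733 = 6.352 mg/L.
DO = C_s − D = 8.24 − 6.352 = 1.888 mg/L.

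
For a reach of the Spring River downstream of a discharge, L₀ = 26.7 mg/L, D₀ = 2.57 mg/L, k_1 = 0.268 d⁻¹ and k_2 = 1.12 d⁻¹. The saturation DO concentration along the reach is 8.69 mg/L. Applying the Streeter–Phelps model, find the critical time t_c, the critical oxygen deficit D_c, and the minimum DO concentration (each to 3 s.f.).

t_c = [1/(k_2−k_1)] ln[(k_2/k_1)(1 − D₀(k_2−k_1)/(k_1 L₀))]
= [1/(1.12−0.268)] ln[(1.12/0.268)(1 − 2.57×0.8520/(0.268×26.7))]
= (1/0.8520) ln[4.179 × 0.6940] = 1.174 × ln(2.900) = 1.174 × 1.065 = 1.250 d.
L(t_c) = L₀ e^(−k_1 t_c) = 26.7 × 0.7154 = 19.10 mg/L, and at the critical point k_2 D_c = k_1 L, so D_c = (0.268/1.12) × 19.10 = 4.571 mg/L.
Minimum DO = C_s − D_c = 8.69 − 4.571 = 4.119 mg/L.

t_c ≈ 1.25 d; D_c ≈ 4.57 mg/L; min DO ≈ 4.12 mg/L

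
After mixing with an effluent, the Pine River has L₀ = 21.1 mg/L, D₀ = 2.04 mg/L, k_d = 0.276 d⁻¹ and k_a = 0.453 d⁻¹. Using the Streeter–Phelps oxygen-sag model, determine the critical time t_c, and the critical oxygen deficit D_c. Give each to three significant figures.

t_c ≈ 2.44 d; D_c ≈ 6.56 mg/L

t_c = [1/(k_a−k_d)] ln[(k_a/k_d)(1 − D₀(k_a−k_d)/(k_d L₀))]
= [1/(0.453−0.276)] ln[(0.453/0.276)(1 − 2.04×0.1770/(0.276×21.1))]
= (1/0.1770) ln[1.641 × 0.9380] = 5.650 × ln(1.540) = 5.650 × 0.4315 = 2.438 d.
D_c = (k_d/k_a) L₀ e^(−k_d t_c) = (0.276/0.453) × 21.1 × e^(−0.276×2.438) = 0.6093 × 21.1 × 0.5103 = 6.560 mg/L.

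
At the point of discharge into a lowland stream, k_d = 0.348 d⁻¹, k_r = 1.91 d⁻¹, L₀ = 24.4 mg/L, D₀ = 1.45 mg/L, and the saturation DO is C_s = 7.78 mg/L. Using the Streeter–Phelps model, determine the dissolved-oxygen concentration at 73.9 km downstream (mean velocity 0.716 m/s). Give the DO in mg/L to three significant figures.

DO ≈ 4.60 mg/L

Travel time t = x/v = 73.9 km / (0.716 m/s) = 73900 m / 0.716 m/s = 103200 s = 1.195 d.
k_d L₀/(k_r−k_d) = 0.348×24.4/(1.91−0.348) = 8.491/1.562 = 5.436 mg/L.
e^(−k_d t) = e^(−0.348×1.195) = 0.6599; e^(−k_r t) = e^(−1.91×1.195) = 0.1021.
D = 5.436 × (0.6599 − 0.1021) + 1.45 × 0.1021 = 3.032 + 0.1481 = 3.180 mg/L.
DO = C_s − D = 7.78 − 3.180 = 4.600 mg/L.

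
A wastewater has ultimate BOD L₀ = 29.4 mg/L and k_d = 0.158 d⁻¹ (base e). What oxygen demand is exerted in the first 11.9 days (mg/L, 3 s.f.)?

y_t = L₀(1 − e^(−k_d t)) = 29.4 × (1 − e^(−0.158×11.9))
= 29.4 × (1 − 0.1526) = 29.4 × 0.8474 = 24.91 mg/L.

y ≈ 24.9 mg/L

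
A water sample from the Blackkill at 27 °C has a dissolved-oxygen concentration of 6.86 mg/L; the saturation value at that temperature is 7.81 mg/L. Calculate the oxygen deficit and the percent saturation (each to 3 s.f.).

D = C_s − C = 7.81 − 6.86 = 0.950 mg/L.
% saturation = 6.86/7.81 × 100 = 87.8 %.

D ≈ 0.950 mg/L; 87.8 % saturation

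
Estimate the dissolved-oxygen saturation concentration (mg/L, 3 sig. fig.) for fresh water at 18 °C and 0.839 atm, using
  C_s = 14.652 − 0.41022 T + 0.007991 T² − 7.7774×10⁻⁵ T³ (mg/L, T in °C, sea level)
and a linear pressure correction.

C_s ≈ 7.89 mg/L

At sea level: C_s = 14.652 − 0.41022×18 + 0.007991×18² − 7.7774×10⁻⁵×18³ = 9.404 mg/L.
Pressure correction: C_s' = 9.404 × 0.839 = 7.890 mg/L.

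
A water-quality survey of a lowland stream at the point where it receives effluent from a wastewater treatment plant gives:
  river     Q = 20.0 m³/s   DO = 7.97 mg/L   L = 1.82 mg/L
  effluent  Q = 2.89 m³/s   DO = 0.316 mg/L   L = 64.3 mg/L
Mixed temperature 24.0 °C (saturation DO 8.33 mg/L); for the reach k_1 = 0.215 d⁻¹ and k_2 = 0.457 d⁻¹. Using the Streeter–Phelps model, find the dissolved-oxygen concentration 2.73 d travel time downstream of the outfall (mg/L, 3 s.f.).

Mixed DO = (20.0×7.97 + 2.89×0.316)/(20.0+2.89) = 160.3/22.89 = 7.004 mg/L.
Mixed L₀ = (20.0×1.82 + 2.89×64.3)/(22.89) = 222.2/22.89 = 9.708 mg/L.
Initial deficit D₀ = C_s − DO₀ = 8.33 − 7.004 = 1.326 mg/L.
D(2.73) = [0.215×9.708/(0.457−0.215)](e^(−0.215×2.73) − e^(−0.457×2.73)) + 1.326 e^(−0.457×2.73)
= 8.625 × (0.5560 − 0.2872) + 1.326 × 0.2872 = 2.700 mg/L.
DO = 8.33 − 2.700 = 5.630 mg/L.

DO ≈ 5.63 mg/L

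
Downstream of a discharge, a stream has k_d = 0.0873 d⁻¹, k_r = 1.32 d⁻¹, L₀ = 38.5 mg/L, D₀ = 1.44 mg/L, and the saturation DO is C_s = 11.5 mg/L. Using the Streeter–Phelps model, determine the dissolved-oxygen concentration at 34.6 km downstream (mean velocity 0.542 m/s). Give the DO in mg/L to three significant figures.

Travel time t = x/v = 34.6 km / (0.542 m/s) = 34600 m / 0.542 m/s = 63840 s = 0.7389 d.
k_d L₀/(k_r−k_d) = 0.0873×38.5/(1.32−0.0873) = 3.361/1.233 = 2.727 mg/L.
e^(−k_d t) = e^(−0.0873×0.7389) = 0.9375; e^(−k_r t) = e^(−1.32×0.7389) = 0.3771.
D = 2.727 × (0.9375 − 0.3771) + 1.44 × 0.3771 = 1.528 + 0.5430 = 2.071 mg/L.
DO = C_s − D = 11.5 − 2.071 = 9.429 mg/L.

DO ≈ 9.43 mg/L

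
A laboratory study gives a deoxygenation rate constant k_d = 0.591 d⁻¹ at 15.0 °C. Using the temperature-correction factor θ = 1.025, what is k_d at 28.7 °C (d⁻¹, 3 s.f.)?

k_d ≈ 0.829 d⁻¹

k_d(T₂) = k_d(T₁) · θ^(T₂−T₁) = 0.591 × 1.025^(28.7−15.0)
= 0.591 × 1.025^13.7 = 0.591 × 1.403 = 0.8289 d⁻¹.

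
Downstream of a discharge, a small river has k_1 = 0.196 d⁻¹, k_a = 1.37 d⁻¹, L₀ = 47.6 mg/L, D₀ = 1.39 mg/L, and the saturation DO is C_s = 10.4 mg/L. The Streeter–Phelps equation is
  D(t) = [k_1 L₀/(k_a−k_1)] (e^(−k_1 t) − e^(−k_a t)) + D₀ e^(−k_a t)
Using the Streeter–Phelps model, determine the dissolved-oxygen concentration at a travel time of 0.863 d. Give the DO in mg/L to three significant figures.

DO ≈ 5.70 mg/L

k_1 L₀/(k_a−k_1) = 0.196×47.6/(1.37−0.196) = 9.330/1.174 = 7.947 mg/L.
e^(−k_1 t) = e^(−0.196×0.8630) = 0.8444; e^(−k_a t) = e^(−1.37×0.8630) = 0.3066.
D = 7.947 × (0.8444 − 0.3066) + 1.39 × 0.3066 = 4.274 + 0.4261 = 4.700 mg/L.
DO = C_s − D = 10.4 − 4.700 = 5.700 mg/L.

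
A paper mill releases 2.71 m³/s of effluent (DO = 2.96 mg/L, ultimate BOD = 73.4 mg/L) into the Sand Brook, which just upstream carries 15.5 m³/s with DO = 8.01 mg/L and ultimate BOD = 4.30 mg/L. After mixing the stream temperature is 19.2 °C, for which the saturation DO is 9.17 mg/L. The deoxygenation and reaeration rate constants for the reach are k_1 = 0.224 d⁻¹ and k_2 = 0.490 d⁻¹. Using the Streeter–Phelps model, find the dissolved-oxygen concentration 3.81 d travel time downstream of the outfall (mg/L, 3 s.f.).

Mixed DO = (15.5×8.01 + 2.71×2.96)/(15.5+2.71) = 132.2/18.21 = 7.258 mg/L.
Mixed L₀ = (15.5×4.30 + 2.71×73.4)/(18.21) = 265.6/18.21 = 14.58 mg/L.
Initial deficit D₀ = C_s − DO₀ = 9.17 − 7.258 = 1.912 mg/L.
D(3.81) = [0.224×14.58/(0.490−0.224)](e^(−0.224×3.81) − e^(−0.490×3.81)) + 1.912 e^(−0.490×3.81)
= 12.28 × (0.4259 − 0.1546) + 1.912 × 0.1546 = 3.628 mg/L.
DO = 9.17 − 3.628 = 5.542 mg/L.

DO ≈ 5.54 mg/L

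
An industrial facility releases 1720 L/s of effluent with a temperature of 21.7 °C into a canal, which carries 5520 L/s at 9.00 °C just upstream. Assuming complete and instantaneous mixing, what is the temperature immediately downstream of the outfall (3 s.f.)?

12.0 °C

Flow-weighted mixing: C = (Q_r C_r + Q_w C_w)/(Q_r + Q_w)
= (5520×9.00 + 1720×21.7)/(5520 + 1720) = 87000/7240 = 12.02 °C.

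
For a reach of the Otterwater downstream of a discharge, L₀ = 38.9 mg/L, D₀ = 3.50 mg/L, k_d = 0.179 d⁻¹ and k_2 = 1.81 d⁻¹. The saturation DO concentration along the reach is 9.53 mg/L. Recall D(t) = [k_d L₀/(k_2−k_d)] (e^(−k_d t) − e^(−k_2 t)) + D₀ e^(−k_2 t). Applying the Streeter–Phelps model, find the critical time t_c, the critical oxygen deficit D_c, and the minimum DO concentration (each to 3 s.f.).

With k_2/k_d = 10.11 and 1 − D₀(k_2−k_d)/(k_d L₀) = 0.1802,
t_c = ln(10.11 × 0.1802) / (1.81 − 0.179) = ln(1.822) / 1.631 = 0.5999/1.631 = 0.3678 d.
D_c = (k_d/k_2) L₀ e^(−k_d t_c) = (0.179/1.81) × 38.9 × e^(−0.179×0.3678) = 0.09890 × 38.9 × 0.9363 = 3.602 mg/L.
Minimum DO = C_s − D_c = 9.53 − 3.602 = 5.928 mg/L.

t_c ≈ 0.368 d; D_c ≈ 3.60 mg/L; min DO ≈ 5.93 mg/L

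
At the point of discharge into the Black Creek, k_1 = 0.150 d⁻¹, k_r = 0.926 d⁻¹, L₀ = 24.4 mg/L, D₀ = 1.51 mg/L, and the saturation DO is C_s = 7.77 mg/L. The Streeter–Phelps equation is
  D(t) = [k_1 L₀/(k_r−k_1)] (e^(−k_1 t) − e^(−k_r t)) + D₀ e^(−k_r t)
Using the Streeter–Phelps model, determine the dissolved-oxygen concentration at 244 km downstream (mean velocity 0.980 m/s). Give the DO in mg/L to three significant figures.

Travel time t = x/v = 244 km / (0.980 m/s) = 244000 m / 0.980 m/s = 249000 s = 2.882 d.
k_1 L₀/(k_r−k_1) = 0.150×24.4/(0.926−0.150) = 3.660/0.7760 = 4.716 mg/L.
e^(−k_1 t) = e^(−0.150×2.882) = 0.6490; e^(−k_r t) = e^(−0.926×2.882) = 0.06936.
D = 4.716 × (0.6490 − 0.06936) + 1.51 × 0.06936 = 2.734 + 0.1047 = 2.839 mg/L.
DO = C_s − D = 7.77 − 2.839 = 4.931 mg/L.

DO ≈ 4.93 mg/L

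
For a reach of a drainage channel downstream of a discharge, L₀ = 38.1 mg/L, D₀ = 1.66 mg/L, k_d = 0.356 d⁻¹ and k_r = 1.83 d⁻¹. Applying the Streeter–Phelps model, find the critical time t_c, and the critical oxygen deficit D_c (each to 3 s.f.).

t_c ≈ 0.976 d; D_c ≈ 5.24 mg/L

With k_r/k_d = 5.140 and 1 − D₀(k_r−k_d)/(k_d L₀) = 0.8196,
t_c = ln(5.140 × 0.8196) / (1.83 − 0.356) = ln(4.213) / 1.474 = 1.438/1.474 = 0.9757 d.
D_c = (k_d/k_r) L₀ e^(−k_d t_c) = (0.356/1.83) × 38.1 × e^(−0.356×0.9757) = 0.1945 × 38.1 × 0.7066 = 5.237 mg/L.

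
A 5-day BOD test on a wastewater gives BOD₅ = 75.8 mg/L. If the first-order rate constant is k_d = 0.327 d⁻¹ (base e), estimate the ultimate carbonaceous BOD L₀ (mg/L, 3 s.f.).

L₀ ≈ 94.2 mg/L

BOD₅ = L₀(1 − e^(−5k_d)) ⇒ L₀ = BOD₅ / (1 − e^(−5×0.327))
= 75.8 / (1 − 0.1950) = 75.8 / 0.8050 = 94.16 mg/L.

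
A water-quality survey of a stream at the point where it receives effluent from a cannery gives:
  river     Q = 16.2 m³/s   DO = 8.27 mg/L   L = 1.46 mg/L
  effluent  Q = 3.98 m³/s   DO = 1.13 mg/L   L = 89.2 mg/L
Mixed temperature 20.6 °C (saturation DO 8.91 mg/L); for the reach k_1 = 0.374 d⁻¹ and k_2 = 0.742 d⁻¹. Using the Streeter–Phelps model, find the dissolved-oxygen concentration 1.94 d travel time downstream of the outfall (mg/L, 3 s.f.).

Mixed DO = (16.2×8.27 + 3.98×1.13)/(16.2+3.98) = 138.5/20.18 = 6.862 mg/L.
Mixed L₀ = (16.2×1.46 + 3.98×89.2)/(20.18) = 378.7/20.18 = 18.76 mg/L.
Initial deficit D₀ = C_s − DO₀ = 8.91 − 6.862 = 2.048 mg/L.
D(1.94) = [0.374×18.76/(0.742−0.374)](e^(−0.374×1.94) − e^(−0.742×1.94)) + 2.048 e^(−0.742×1.94)
= 19.07 × (0.4841 − 0.2371) + 2.048 × 0.2371 = 5.196 mg/L.
DO = 8.91 − 5.196 = 3.714 mg/L.

DO ≈ 3.71 mg/L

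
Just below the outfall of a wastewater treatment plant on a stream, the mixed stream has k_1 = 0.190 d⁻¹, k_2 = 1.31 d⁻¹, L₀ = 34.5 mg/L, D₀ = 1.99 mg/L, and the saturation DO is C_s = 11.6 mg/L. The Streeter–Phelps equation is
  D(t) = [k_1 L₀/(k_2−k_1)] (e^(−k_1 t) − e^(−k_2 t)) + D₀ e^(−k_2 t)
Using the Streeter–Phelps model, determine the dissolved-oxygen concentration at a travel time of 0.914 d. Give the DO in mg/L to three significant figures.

k_1 L₀/(k_2−k_1) = 0.190×34.5/(1.31−0.190) = 6.555/1.120 = 5.853 mg/L.
e^(−k_1 t) = e^(−0.190×0.9140) = 0.8406; e^(−k_2 t) = e^(−1.31×0.9140) = 0.3020.
D = 5.853 × (0.8406 − 0.3020) + 1.99 × 0.3020 = 3.152 + 0.6010 = 3.753 mg/L.
DO = C_s − D = 11.6 − 3.753 = 7.847 mg/L.

DO ≈ 7.85 mg/L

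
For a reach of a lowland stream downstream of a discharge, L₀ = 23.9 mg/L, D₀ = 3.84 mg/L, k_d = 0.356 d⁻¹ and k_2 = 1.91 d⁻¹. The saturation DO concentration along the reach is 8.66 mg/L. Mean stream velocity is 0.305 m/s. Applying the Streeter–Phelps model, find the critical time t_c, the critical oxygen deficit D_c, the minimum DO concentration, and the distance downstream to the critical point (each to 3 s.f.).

At the critical point dD/dt = 0, so k_d L₀ e^(−k_d t) = k_2 D. Substituting D(t) from the Streeter–Phelps equation and solving for t gives
t_c = ln[(k_2/k_d)(1 − D₀(k_2−k_d)/(k_d L₀))] / (k_2−k_d).
Here k_2−k_d = 1.554 d⁻¹ and 1 − D₀(k_2−k_d)/(k_d L₀) = 1 − 3.84×1.554/(0.356×23.9) = 0.2987, so
t_c = ln(5.365 × 0.2987) / 1.554 = 0.4714 / 1.554 = 0.3034 d.
D_c = (k_d/k_2) L₀ e^(−k_d t_c) = (0.356/1.91) × 23.9 × e^(−0.356×0.3034) = 0.1864 × 23.9 × 0.8976 = 3.999 mg/L.
Minimum DO = C_s − D_c = 8.66 − 3.999 = 4.661 mg/L.
x_c = v t_c = 0.305 m/s × 0.3034 d × 86400 s/d = 7995 m ≈ 7.99 km.

t_c ≈ 0.303 d; D_c ≈ 4.00 mg/L; min DO ≈ 4.66 mg/L; x_c ≈ 7.99 km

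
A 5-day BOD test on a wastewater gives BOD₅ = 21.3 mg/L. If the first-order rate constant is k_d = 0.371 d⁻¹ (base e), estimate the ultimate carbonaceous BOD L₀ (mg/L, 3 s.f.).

L₀ ≈ 25.3 mg/L

BOD₅ = L₀(1 − e^(−5k_d)) ⇒ L₀ = BOD₅ / (1 − e^(−5×0.371))
= 21.3 / (1 − 0.1565) = 21.3 / 0.8435 = 25.25 mg/L.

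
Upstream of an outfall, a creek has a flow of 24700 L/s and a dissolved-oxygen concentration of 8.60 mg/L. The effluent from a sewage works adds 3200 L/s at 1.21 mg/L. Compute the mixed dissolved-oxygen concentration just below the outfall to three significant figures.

7.75 mg/L

Flow-weighted mixing: C = (Q_r C_r + Q_w C_w)/(Q_r + Q_w)
= (24700×8.60 + 3200×1.21)/(24700 + 3200) = 216300/27900 = 7.752 mg/L.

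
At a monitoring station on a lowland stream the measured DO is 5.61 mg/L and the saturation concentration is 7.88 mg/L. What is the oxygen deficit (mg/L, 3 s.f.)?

D = C_s − C = 7.88 − 5.61 = 2.27 mg/L.

D ≈ 2.27 mg/L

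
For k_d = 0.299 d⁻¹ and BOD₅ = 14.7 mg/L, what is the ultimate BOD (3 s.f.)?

BOD₅ = L₀(1 − e^(−5k_d)) ⇒ L₀ = BOD₅ / (1 − e^(−5×0.299))
= 14.7 / (1 − 0.2242) = 14.7 / 0.7758 = 18.95 mg/L.

L₀ ≈ 18.9 mg/L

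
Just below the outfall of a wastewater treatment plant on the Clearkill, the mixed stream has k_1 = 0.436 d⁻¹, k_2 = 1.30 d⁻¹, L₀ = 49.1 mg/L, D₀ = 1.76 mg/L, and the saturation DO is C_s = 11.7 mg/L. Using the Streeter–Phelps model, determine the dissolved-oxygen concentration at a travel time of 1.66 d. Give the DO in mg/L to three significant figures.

DO ≈ 2.34 mg/L

k_1 L₀/(k_2−k_1) = 0.436×49.1/(1.30−0.436) = 21.41/0.8640 = 24.78 mg/L.
e^(−k_1 t) = e^(−0.436×1.660) = 0.4849; e^(−k_2 t) = e^(−1.30×1.660) = 0.1156.
D = 24.78 × (0.4849 − 0.1156) + 1.76 × 0.1156 = 9.152 + 0.2034 = 9.355 mg/L.
DO = C_s − D = 11.7 − 9.355 = 2.345 mg/L.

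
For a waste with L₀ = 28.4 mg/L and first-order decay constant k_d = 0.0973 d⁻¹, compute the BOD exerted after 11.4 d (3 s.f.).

y ≈ 19.0 mg/L

y_t = L₀(1 − e^(−k_d t)) = 28.4 × (1 − e^(−0.0973×11.4))
= 28.4 × (1 − 0.3298) = 28.4 × 0.6702 = 19.03 mg/L.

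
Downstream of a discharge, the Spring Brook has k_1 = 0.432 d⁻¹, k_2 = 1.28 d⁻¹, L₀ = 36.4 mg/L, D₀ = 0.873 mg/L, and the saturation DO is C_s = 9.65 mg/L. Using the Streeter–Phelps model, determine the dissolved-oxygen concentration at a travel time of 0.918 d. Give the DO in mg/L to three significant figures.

k_1 L₀/(k_2−k_1) = 0.432×36.4/(1.28−0.432) = 15.72/0.8480 = 18.54 mg/L.
e^(−k_1 t) = e^(−0.432×0.9180) = 0.6726; e^(−k_2 t) = e^(−1.28×0.9180) = 0.3088.
D = 18.54 × (0.6726 − 0.3088) + 0.873 × 0.3088 = 6.746 + 0.2696 = 7.016 mg/L.
DO = C_s − D = 9.65 − 7.016 = 2.634 mg/L.

DO ≈ 2.63 mg/L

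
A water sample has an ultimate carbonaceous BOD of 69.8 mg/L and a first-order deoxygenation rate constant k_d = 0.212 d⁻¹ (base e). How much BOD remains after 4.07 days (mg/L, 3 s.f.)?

L ≈ 29.5 mg/L

L_t = L₀ e^(−k_d t) = 69.8 × e^(−0.212×4.07) = 69.8 × 0.4220 = 29.45 mg/L.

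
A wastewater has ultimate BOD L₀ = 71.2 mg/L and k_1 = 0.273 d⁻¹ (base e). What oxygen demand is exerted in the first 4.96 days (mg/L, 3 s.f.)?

y ≈ 52.8 mg/L

y_t = L₀(1 − e^(−k_1 t)) = 71.2 × (1 − e^(−0.273×4.96))
= 71.2 × (1 − 0.2582) = 71.2 × 0.7418 = 52.82 mg/L.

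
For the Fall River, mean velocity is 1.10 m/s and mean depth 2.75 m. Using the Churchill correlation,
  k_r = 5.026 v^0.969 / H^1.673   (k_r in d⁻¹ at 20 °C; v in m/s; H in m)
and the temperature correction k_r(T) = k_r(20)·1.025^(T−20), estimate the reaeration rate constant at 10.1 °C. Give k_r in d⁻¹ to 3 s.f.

k_r(20) = 5.026 × 1.10^0.969 / 2.75^1.673 = 5.026 × 1.097 / 5.433 = 1.015 d⁻¹.
k_r(10.1) = 1.015 × 1.025^(10.1−20) = 1.015 × 0.7831 = 0.7946 d⁻¹.

k_r ≈ 0.795 d⁻¹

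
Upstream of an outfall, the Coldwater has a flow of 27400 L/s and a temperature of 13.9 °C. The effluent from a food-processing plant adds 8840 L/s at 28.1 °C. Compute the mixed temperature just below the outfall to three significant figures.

Flow-weighted mixing: C = (Q_r C_r + Q_w C_w)/(Q_r + Q_w)
= (27400×13.9 + 8840×28.1)/(27400 + 8840) = 629300/36240 = 17.36 °C.

17.4 °C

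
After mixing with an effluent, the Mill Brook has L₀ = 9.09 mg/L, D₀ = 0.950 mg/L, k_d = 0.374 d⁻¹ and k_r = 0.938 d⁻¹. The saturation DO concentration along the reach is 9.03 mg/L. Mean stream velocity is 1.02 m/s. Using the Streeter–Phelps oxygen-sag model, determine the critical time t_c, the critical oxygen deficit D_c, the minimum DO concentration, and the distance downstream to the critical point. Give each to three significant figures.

At the critical point dD/dt = 0, so k_d L₀ e^(−k_d t) = k_r D. Substituting D(t) from the Streeter–Phelps equation and solving for t gives
t_c = ln[(k_r/k_d)(1 − D₀(k_r−k_d)/(k_d L₀))] / (k_r−k_d).
Here k_r−k_d = 0.5640 d⁻¹ and 1 − D₀(k_r−k_d)/(k_d L₀) = 1 − 0.950×0.5640/(0.374×9.09) = 0.8424, so
t_c = ln(2.508 × 0.8424) / 0.5640 = 0.7480 / 0.5640 = 1.326 d.
D_c = (k_d/k_r) L₀ e^(−k_d t_c) = (0.374/0.938) × 9.09 × e^(−0.374×1.326) = 0.3987 × 9.09 × 0.6090 = 2.207 mg/L.
Minimum DO = C_s − D_c = 9.03 − 2.207 = 6.823 mg/L.
x_c = v t_c = 1.02 m/s × 1.326 d × 86400 s/d = 116900 m ≈ 117 km.

t_c ≈ 1.33 d; D_c ≈ 2.21 mg/L; min DO ≈ 6.82 mg/L; x_c ≈ 117 km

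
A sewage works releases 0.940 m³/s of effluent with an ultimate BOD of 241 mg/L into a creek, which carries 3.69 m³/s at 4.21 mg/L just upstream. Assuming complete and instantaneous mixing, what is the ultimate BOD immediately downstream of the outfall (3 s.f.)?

Flow-weighted mixing: C = (Q_r C_r + Q_w C_w)/(Q_r + Q_w)
= (3.69×4.21 + 0.940×241)/(3.69 + 0.940) = 242.1/4.630 = 52.28 mg/L.

52.3 mg/L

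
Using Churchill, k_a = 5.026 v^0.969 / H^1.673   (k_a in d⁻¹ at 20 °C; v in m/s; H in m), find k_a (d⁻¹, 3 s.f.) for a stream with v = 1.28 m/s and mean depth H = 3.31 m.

k_a ≈ 0.862 d⁻¹

k_a = 5.026 × 1.28^0.969 / 3.31^1.673 = 5.026 × 1.270 / 7.408 = 0.8619 d⁻¹.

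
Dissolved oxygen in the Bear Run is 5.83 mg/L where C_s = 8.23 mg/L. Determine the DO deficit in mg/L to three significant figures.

D ≈ 2.40 mg/L

D = C_s − C = 8.23 − 5.83 = 2.40 mg/L.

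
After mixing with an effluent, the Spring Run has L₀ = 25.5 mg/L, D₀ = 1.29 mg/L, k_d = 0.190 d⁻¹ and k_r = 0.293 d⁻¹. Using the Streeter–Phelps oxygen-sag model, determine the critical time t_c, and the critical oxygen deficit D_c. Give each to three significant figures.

t_c ≈ 3.94 d; D_c ≈ 7.83 mg/L

With k_r/k_d = 1.542 and 1 − D₀(k_r−k_d)/(k_d L₀) = 0.9726,
t_c = ln(1.542 × 0.9726) / (0.293 − 0.190) = ln(1.500) / 0.1030 = 0.4053/0.1030 = 3.935 d.
D_c = (k_d/k_r) L₀ e^(−k_d t_c) = (0.190/0.293) × 25.5 × e^(−0.190×3.935) = 0.6485 × 25.5 × 0.4734 = 7.829 mg/L.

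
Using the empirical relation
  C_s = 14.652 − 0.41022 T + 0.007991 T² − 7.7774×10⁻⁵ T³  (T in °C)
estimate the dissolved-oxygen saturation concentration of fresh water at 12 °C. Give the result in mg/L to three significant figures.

C_s ≈ 10.7 mg/L

C_s = 14.652 − 0.41022×12 + 0.007991×12² − 7.7774×10⁻⁵×12³ = 10.75 mg/L.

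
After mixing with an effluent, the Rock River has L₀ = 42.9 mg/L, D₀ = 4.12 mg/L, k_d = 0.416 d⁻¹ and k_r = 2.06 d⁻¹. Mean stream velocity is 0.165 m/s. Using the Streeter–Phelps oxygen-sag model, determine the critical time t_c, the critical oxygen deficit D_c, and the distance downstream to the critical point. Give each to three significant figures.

t_c ≈ 0.683 d; D_c ≈ 6.52 mg/L; x_c ≈ 9.73 km

At the critical point dD/dt = 0, so k_d L₀ e^(−k_d t) = k_r D. Substituting D(t) from the Streeter–Phelps equation and solving for t gives
t_c = ln[(k_r/k_d)(1 − D₀(k_r−k_d)/(k_d L₀))] / (k_r−k_d).
Here k_r−k_d = 1.644 d⁻¹ and 1 − D₀(k_r−k_d)/(k_d L₀) = 1 − 4.12×1.644/(0.416×42.9) = 0.6205, so
t_c = ln(4.952 × 0.6205) / 1.644 = 1.122 / 1.644 = 0.6828 d.
L(t_c) = L₀ e^(−k_d t_c) = 42.9 × 0.7527 = 32.29 mg/L, and at the critical point k_r D_c = k_d L, so D_c = (0.416/2.06) × 32.29 = 6.521 mg/L.
x_c = v t_c = 0.165 m/s × 0.6828 d × 86400 s/d = 9734 m ≈ 9.73 km.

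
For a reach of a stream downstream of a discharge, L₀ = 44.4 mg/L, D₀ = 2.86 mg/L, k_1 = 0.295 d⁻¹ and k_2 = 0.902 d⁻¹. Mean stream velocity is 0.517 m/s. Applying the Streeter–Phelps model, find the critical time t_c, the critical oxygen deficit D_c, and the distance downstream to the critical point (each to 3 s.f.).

t_c ≈ 1.61 d; D_c ≈ 9.04 mg/L; x_c ≈ 71.8 km

With k_2/k_1 = 3.058 and 1 − D₀(k_2−k_1)/(k_1 L₀) = 0.8675,
t_c = ln(3.058 × 0.8675) / (0.902 − 0.295) = ln(2.652) / 0.6070 = 0.9755/0.6070 = 1.607 d.
L(t_c) = L₀ e^(−k_1 t_c) = 44.4 × 0.6225 = 27.64 mg/L, and at the critical point k_2 D_c = k_1 L, so D_c = (0.295/0.902) × 27.64 = 9.039 mg/L.
x_c = v t_c = 0.517 m/s × 1.607 d × 86400 s/d = 71780 m ≈ 71.8 km.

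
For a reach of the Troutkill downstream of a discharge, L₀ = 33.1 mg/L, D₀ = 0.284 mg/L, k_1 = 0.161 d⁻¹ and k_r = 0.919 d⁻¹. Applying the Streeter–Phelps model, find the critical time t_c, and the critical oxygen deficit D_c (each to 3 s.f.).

t_c ≈ 2.24 d; D_c ≈ 4.04 mg/L

At the critical point dD/dt = 0, so k_1 L₀ e^(−k_1 t) = k_r D. Substituting D(t) from the Streeter–Phelps equation and solving for t gives
t_c = ln[(k_r/k_1)(1 − D₀(k_r−k_1)/(k_1 L₀))] / (k_r−k_1).
Here k_r−k_1 = 0.7580 d⁻¹ and 1 − D₀(k_r−k_1)/(k_1 L₀) = 1 − 0.284×0.7580/(0.161×33.1) = 0.9596, so
t_c = ln(5.708 × 0.9596) / 0.7580 = 1.701 / 0.7580 = 2.244 d.
L(t_c) = L₀ e^(−k_1 t_c) = 33.1 × 0.6968 = 23.06 mg/L, and at the critical point k_r D_c = k_1 L, so D_c = (0.161/0.919) × 23.06 = 4.041 mg/L.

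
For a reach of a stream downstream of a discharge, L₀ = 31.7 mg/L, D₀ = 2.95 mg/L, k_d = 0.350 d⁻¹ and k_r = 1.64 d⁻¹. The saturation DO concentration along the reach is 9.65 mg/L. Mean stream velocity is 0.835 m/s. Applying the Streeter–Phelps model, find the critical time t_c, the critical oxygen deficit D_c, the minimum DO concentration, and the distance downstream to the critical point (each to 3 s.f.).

t_c ≈ 0.872 d; D_c ≈ 4.99 mg/L; min DO ≈ 4.66 mg/L; x_c ≈ 62.9 km

t_c = [1/(k_r−k_d)] ln[(k_r/k_d)(1 − D₀(k_r−k_d)/(k_d L₀))]
= [1/(1.64−0.350)] ln[(1.64/0.350)(1 − 2.95×1.290/(0.350×31.7))]
= (1/1.290) ln[4.686 × 0.6570] = 0.7752 × ln(3.079) = 0.7752 × 1.124 = 0.8717 d.
L(t_c) = L₀ e^(−k_d t_c) = 31.7 × 0.7371 = 23.36 mg/L, and at the critical point k_r D_c = k_d L, so D_c = (0.350/1.64) × 23.36 = 4.986 mg/L.
Minimum DO = C_s − D_c = 9.65 − 4.986 = 4.664 mg/L.
x_c = v t_c = 0.835 m/s × 0.8717 d × 86400 s/d = 62890 m ≈ 62.9 km.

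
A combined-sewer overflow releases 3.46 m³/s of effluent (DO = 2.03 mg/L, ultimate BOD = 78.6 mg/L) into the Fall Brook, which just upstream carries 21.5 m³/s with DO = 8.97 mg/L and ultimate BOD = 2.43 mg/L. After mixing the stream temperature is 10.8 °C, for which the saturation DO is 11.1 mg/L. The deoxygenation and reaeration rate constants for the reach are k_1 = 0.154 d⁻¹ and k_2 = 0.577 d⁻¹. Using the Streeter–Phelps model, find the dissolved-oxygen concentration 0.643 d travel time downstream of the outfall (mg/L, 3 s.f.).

DO ≈ 7.95 mg/L

Mixed DO = (21.5×8.97 + 3.46×2.03)/(21.5+3.46) = 199.9/24.96 = 8.008 mg/L.
Mixed L₀ = (21.5×2.43 + 3.46×78.6)/(24.96) = 324.2/24.96 = 12.99 mg/L.
Initial deficit D₀ = C_s − DO₀ = 11.1 − 8.008 = 3.092 mg/L.
D(0.643) = [0.154×12.99/(0.577−0.154)](e^(−0.154×0.643) − e^(−0.577×0.643)) + 3.092 e^(−0.577×0.643)
= 4.729 × (0.9057 − 0.6900) + 3.092 × 0.6900 = 3.154 mg/L.
DO = 11.1 − 3.154 = 7.946 mg/L.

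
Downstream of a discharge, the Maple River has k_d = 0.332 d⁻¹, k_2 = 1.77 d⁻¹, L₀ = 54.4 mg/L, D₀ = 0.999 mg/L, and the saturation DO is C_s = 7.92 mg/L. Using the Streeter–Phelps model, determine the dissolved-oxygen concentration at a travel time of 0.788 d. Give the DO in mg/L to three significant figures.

k_d L₀/(k_2−k_d) = 0.332×54.4/(1.77−0.332) = 18.06/1.438 = 12.56 mg/L.
e^(−k_d t) = e^(−0.332×0.7880) = 0.7698; e^(−k_2 t) = e^(−1.77×0.7880) = 0.2479.
D = 12.56 × (0.7698 − 0.2479) + 0.999 × 0.2479 = 6.555 + 0.2476 = 6.803 mg/L.
DO = C_s − D = 7.92 − 6.803 = 1.117 mg/L.

DO ≈ 1.12 mg/L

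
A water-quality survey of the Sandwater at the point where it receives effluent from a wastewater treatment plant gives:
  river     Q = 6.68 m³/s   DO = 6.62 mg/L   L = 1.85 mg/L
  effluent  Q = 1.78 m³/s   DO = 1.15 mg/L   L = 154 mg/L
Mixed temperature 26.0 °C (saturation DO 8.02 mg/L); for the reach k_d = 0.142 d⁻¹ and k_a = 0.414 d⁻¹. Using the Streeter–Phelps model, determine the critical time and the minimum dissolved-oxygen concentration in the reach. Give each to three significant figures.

Mixed DO = (6.68×6.62 + 1.78×1.15)/(6.68+1.78) = 46.27/8.460 = 5.469 mg/L.
Mixed L₀ = (6.68×1.85 + 1.78×154)/(8.460) = 286.5/8.460 = 33.86 mg/L.
Initial deficit D₀ = C_s − DO₀ = 8.02 − 5.469 = 2.551 mg/L.
t_c = (1/0.2720) ln[(0.414/0.142)(1 − 2.551×0.2720/(0.142×33.86))] = 3.676 × ln(2.495) = 3.361 d.
D_c = (0.142/0.414) × 33.86 × e^(−0.142×3.361) = 0.3430 × 33.86 × 0.6205 = 7.207 mg/L.
Minimum DO = 8.02 − 7.207 = 0.8134 mg/L.

t_c ≈ 3.36 d; minimum DO ≈ 0.813 mg/L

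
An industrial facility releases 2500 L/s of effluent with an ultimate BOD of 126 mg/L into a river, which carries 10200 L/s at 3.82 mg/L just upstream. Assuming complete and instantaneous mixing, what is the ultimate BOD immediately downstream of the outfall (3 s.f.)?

27.9 mg/L

Flow-weighted mixing: C = (Q_r C_r + Q_w C_w)/(Q_r + Q_w)
= (10200×3.82 + 2500×126)/(10200 + 2500) = 354000/12700 = 27.87 mg/L.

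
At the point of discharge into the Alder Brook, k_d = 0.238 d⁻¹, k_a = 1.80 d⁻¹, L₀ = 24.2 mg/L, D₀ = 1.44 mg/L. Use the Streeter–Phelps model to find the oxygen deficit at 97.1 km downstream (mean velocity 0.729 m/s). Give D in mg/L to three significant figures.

Travel time t = x/v = 97.1 km / (0.729 m/s) = 97100 m / 0.729 m/s = 133200 s = 1.542 d.
k_d L₀/(k_a−k_d) = 0.238×24.2/(1.80−0.238) = 5.760/1.562 = 3.687 mg/L.
e^(−k_d t) = e^(−0.238×1.542) = 0.6929; e^(−k_a t) = e^(−1.80×1.542) = 0.06235.
D = 3.687 × (0.6929 − 0.06235) + 1.44 × 0.06235 = 2.325 + 0.08979 = 2.415 mg/L.

D ≈ 2.41 mg/L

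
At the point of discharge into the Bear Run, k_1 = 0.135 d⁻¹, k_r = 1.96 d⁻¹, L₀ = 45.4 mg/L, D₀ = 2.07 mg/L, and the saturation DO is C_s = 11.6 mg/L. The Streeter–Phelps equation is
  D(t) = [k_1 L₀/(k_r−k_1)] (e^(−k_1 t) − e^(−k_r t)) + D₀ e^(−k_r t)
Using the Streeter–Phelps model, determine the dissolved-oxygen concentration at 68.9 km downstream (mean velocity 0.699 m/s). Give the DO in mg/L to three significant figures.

Travel time t = x/v = 68.9 km / (0.699 m/s) = 68900 m / 0.699 m/s = 98570 s = 1.141 d.
k_1 L₀/(k_r−k_1) = 0.135×45.4/(1.96−0.135) = 6.129/1.825 = 3.358 mg/L.
e^(−k_1 t) = e^(−0.135×1.141) = 0.8573; e^(−k_r t) = e^(−1.96×1.141) = 0.1069.
D = 3.358 × (0.8573 − 0.1069) + 2.07 × 0.1069 = 2.520 + 0.2212 = 2.741 mg/L.
DO = C_s − D = 11.6 − 2.741 = 8.859 mg/L.

DO ≈ 8.86 mg/L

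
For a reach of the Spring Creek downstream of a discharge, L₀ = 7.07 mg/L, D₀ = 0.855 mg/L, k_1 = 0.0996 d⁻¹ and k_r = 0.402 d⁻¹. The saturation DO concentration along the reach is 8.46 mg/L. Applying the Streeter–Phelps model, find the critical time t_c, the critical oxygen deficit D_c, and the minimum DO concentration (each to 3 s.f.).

t_c = [1/(k_r−k_1)] ln[(k_r/k_1)(1 − D₀(k_r−k_1)/(k_1 L₀))]
= [1/(0.402−0.0996)] ln[(0.402/0.0996)(1 − 0.855×0.3024/(0.0996×7.07))]
= (1/0.3024) ln[4.036 × 0.6328] = 3.307 × ln(2.554) = 3.307 × 0.9377 = 3.101 d.
L(t_c) = L₀ e^(−k_1 t_c) = 7.07 × 0.7343 = 5.191 mg/L, and at the critical point k_r D_c = k_1 L, so D_c = (0.0996/0.402) × 5.191 = 1.286 mg/L.
Minimum DO = C_s − D_c = 8.46 − 1.286 = 7.174 mg/L.

t_c ≈ 3.10 d; D_c ≈ 1.29 mg/L; min DO ≈ 7.17 mg/L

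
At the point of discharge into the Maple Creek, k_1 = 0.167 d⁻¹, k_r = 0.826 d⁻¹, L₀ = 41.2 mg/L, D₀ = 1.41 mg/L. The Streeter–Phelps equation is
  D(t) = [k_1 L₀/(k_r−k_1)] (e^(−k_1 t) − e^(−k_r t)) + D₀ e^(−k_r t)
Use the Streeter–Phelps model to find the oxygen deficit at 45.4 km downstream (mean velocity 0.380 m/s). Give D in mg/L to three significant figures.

Travel time t = x/v = 45.4 km / (0.380 m/s) = 45400 m / 0.380 m/s = 119500 s = 1.383 d.
k_1 L₀/(k_r−k_1) = 0.167×41.2/(0.826−0.167) = 6.880/0.6590 = 10.44 mg/L.
e^(−k_1 t) = e^(−0.167×1.383) = 0.7938; e^(−k_r t) = e^(−0.826×1.383) = 0.3191.
D = 10.44 × (0.7938 − 0.3191) + 1.41 × 0.3191 = 4.956 + 0.4500 = 5.406 mg/L.

D ≈ 5.41 mg/L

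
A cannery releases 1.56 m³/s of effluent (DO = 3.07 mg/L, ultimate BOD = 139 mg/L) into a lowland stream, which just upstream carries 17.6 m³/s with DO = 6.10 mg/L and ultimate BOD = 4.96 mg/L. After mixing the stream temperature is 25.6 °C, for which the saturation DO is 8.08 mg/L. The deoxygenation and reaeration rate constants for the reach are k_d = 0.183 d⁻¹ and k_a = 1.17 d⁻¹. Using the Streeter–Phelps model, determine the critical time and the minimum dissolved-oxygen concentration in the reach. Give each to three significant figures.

Mixed DO = (17.6×6.10 + 1.56×3.07)/(17.6+1.56) = 112.1/19.16 = 5.853 mg/L.
Mixed L₀ = (17.6×4.96 + 1.56×139)/(19.16) = 304.1/19.16 = 15.87 mg/L.
Initial deficit D₀ = C_s − DO₀ = 8.08 − 5.853 = 2.227 mg/L.
t_c = (1/0.9870) ln[(1.17/0.183)(1 − 2.227×0.9870/(0.183×15.87))] = 1.013 × ln(1.556) = 0.4481 d.
D_c = (0.183/1.17) × 15.87 × e^(−0.183×0.4481) = 0.1564 × 15.87 × 0.9213 = 2.287 mg/L.
Minimum DO = 8.08 − 2.287 = 5.793 mg/L.

t_c ≈ 0.448 d; minimum DO ≈ 5.79 mg/L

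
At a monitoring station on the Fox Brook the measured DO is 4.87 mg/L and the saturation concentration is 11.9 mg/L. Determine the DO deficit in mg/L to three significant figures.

D = C_s − C = 11.9 − 4.87 = 7.03 mg/L.

D ≈ 7.03 mg/L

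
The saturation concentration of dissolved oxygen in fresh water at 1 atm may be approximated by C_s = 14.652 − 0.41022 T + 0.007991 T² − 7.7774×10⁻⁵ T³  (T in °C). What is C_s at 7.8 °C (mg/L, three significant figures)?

C_s = 14.652 − 0.41022×7.8 + 0.007991×7.8² − 7.7774×10⁻⁵×7.8³ = 11.90 mg/L.

C_s ≈ 11.9 mg/L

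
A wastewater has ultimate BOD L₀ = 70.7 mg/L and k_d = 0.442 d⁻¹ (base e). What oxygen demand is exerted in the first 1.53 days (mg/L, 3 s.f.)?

y ≈ 34.7 mg/L

y_t = L₀(1 − e^(−k_d t)) = 70.7 × (1 − e^(−0.442×1.53))
= 70.7 × (1 − 0.5085) = 70.7 × 0.4915 = 34.75 mg/L.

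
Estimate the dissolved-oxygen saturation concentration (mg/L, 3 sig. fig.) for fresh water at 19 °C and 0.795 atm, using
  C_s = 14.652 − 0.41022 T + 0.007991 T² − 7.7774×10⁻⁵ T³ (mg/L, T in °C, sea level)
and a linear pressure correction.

C_s ≈ 7.32 mg/L

At sea level: C_s = 14.652 − 0.41022×19 + 0.007991×19² − 7.7774×10⁻⁵×19³ = 9.209 mg/L.
Pressure correction: C_s' = 9.209 × 0.795 = 7.321 mg/L.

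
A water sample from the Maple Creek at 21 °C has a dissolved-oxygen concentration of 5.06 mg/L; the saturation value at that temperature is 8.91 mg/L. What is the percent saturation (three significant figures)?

56.8 % saturation

% saturation = C/C_s × 100 = 5.06/8.91 × 100 = 56.8 %.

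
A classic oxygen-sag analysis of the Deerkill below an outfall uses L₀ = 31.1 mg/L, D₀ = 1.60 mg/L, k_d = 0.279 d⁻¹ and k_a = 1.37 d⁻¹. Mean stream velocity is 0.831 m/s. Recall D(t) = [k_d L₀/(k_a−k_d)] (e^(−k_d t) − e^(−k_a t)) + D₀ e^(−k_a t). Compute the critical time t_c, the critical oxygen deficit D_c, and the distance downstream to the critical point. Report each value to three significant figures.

At the critical point dD/dt = 0, so k_d L₀ e^(−k_d t) = k_a D. Substituting D(t) from the Streeter–Phelps equation and solving for t gives
t_c = ln[(k_a/k_d)(1 − D₀(k_a−k_d)/(k_d L₀))] / (k_a−k_d).
Here k_a−k_d = 1.091 d⁻¹ and 1 − D₀(k_a−k_d)/(k_d L₀) = 1 − 1.60×1.091/(0.279×31.1) = 0.7988, so
t_c = ln(4.910 × 0.7988) / 1.091 = 1.367 / 1.091 = 1.253 d.
D_c = (k_d/k_a) L₀ e^(−k_d t_c) = (0.279/1.37) × 31.1 × e^(−0.279×1.253) = 0.2036 × 31.1 × 0.7050 = 4.465 mg/L.
x_c = v t_c = 0.831 m/s × 1.253 d × 86400 s/d = 89940 m ≈ 89.9 km.

t_c ≈ 1.25 d; D_c ≈ 4.47 mg/L; x_c ≈ 89.9 km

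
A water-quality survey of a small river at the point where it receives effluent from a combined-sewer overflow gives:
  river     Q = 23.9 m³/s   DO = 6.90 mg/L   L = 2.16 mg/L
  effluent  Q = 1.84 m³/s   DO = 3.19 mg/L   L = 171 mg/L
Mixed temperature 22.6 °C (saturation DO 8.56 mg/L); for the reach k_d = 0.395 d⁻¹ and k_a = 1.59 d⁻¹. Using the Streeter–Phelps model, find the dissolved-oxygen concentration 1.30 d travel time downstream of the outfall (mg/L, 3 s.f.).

DO ≈ 6.10 mg/L

Mixed DO = (23.9×6.90 + 1.84×3.19)/(23.9+1.84) = 170.8/25.74 = 6.635 mg/L.
Mixed L₀ = (23.9×2.16 + 1.84×171)/(25.74) = 366.3/25.74 = 14.23 mg/L.
Initial deficit D₀ = C_s − DO₀ = 8.56 − 6.635 = 1.925 mg/L.
D(1.30) = [0.395×14.23/(1.59−0.395)](e^(−0.395×1.30) − e^(−1.59×1.30)) + 1.925 e^(−1.59×1.30)
= 4.703 × (0.5984 − 0.1266) + 1.925 × 0.1266 = 2.463 mg/L.
DO = 8.56 − 2.463 = 6.097 mg/L.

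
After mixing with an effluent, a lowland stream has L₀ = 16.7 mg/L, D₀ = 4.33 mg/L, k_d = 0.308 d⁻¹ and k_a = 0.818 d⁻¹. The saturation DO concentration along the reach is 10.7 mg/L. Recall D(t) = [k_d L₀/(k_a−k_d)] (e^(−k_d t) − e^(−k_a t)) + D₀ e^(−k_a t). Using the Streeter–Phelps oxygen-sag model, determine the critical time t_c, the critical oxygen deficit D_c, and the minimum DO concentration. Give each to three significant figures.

t_c ≈ 0.815 d; D_c ≈ 4.89 mg/L; min DO ≈ 5.81 mg/L

At the critical point dD/dt = 0, so k_d L₀ e^(−k_d t) = k_a D. Substituting D(t) from the Streeter–Phelps equation and solving for t gives
t_c = ln[(k_a/k_d)(1 − D₀(k_a−k_d)/(k_d L₀))] / (k_a−k_d).
Here k_a−k_d = 0.5100 d⁻¹ and 1 − D₀(k_a−k_d)/(k_d L₀) = 1 − 4.33×0.5100/(0.308×16.7) = 0.5707, so
t_c = ln(2.656 × 0.5707) / 0.5100 = 0.4158 / 0.5100 = 0.8153 d.
D_c = (k_d/k_a) L₀ e^(−k_d t_c) = (0.308/0.818) × 16.7 × e^(−0.308×0.8153) = 0.3765 × 16.7 × 0.7779 = 4.892 mg/L.
Minimum DO = C_s − D_c = 10.7 − 4.892 = 5.808 mg/L.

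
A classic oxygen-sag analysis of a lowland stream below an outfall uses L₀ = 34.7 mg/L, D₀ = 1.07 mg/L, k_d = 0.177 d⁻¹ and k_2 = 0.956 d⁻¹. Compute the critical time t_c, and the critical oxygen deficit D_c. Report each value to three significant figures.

t_c ≈ 1.98 d; D_c ≈ 4.53 mg/L

t_c = [1/(k_2−k_d)] ln[(k_2/k_d)(1 − D₀(k_2−k_d)/(k_d L₀))]
= [1/(0.956−0.177)] ln[(0.956/0.177)(1 − 1.07×0.7790/(0.177×34.7))]
= (1/0.7790) ln[5.401 × 0.8643] = 1.284 × ln(4.668) = 1.284 × 1.541 = 1.978 d.
L(t_c) = L₀ e^(−k_d t_c) = 34.7 × 0.7046 = 24.45 mg/L, and at the critical point k_2 D_c = k_d L, so D_c = (0.177/0.956) × 24.45 = 4.527 mg/L.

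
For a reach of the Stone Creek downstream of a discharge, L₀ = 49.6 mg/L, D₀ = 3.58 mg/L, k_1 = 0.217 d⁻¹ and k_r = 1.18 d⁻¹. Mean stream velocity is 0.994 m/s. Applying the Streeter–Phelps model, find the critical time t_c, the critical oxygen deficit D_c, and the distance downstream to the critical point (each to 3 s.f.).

With k_r/k_1 = 5.438 and 1 − D₀(k_r−k_1)/(k_1 L₀) = 0.6797,
t_c = ln(5.438 × 0.6797) / (1.18 − 0.217) = ln(3.696) / 0.9630 = 1.307/0.9630 = 1.357 d.
L(t_c) = L₀ e^(−k_1 t_c) = 49.6 × 0.7448 = 36.94 mg/L, and at the critical point k_r D_c = k_1 L, so D_c = (0.217/1.18) × 36.94 = 6.794 mg/L.
x_c = v t_c = 0.994 m/s × 1.357 d × 86400 s/d = 116600 m ≈ 117 km.

t_c ≈ 1.36 d; D_c ≈ 6.79 mg/L; x_c ≈ 117 km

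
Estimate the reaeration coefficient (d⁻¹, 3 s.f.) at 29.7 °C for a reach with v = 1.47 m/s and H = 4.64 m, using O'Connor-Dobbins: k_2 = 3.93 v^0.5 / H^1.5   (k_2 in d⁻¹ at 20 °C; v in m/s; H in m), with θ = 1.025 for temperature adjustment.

k_2 ≈ 0.606 d⁻¹

k_2(20) = 3.93 × 1.47^0.5 / 4.64^1.5 = 3.93 × 1.212 / 9.995 = 0.4767 d⁻¹.
k_2(29.7) = 0.4767 × 1.025^(29.7−20) = 0.4767 × 1.271 = 0.6058 d⁻¹.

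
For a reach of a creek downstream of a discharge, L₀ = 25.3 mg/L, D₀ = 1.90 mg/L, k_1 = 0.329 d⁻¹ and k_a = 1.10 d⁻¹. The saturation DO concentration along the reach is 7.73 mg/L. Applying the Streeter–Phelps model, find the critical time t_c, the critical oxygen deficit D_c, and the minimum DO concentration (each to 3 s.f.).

At the critical point dD/dt = 0, so k_1 L₀ e^(−k_1 t) = k_a D. Substituting D(t) from the Streeter–Phelps equation and solving for t gives
t_c = ln[(k_a/k_1)(1 − D₀(k_a−k_1)/(k_1 L₀))] / (k_a−k_1).
Here k_a−k_1 = 0.7710 d⁻¹ and 1 − D₀(k_a−k_1)/(k_1 L₀) = 1 − 1.90×0.7710/(0.329×25.3) = 0.8240, so
t_c = ln(3.343 × 0.8240) / 0.7710 = 1.013 / 0.7710 = 1.314 d.
D_c = (k_1/k_a) L₀ e^(−k_1 t_c) = (0.329/1.10) × 25.3 × e^(−0.329×1.314) = 0.2991 × 25.3 × 0.6489 = 4.910 mg/L.
Minimum DO = C_s − D_c = 7.73 − 4.910 = 2.820 mg/L.

t_c ≈ 1.31 d; D_c ≈ 4.91 mg/L; min DO ≈ 2.82 mg/L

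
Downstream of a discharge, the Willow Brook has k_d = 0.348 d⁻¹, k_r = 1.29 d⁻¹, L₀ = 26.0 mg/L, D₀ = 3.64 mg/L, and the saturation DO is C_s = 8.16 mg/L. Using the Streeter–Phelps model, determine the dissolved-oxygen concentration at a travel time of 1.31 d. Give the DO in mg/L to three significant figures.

k_d L₀/(k_r−k_d) = 0.348×26.0/(1.29−0.348) = 9.048/0.9420 = 9.605 mg/L.
e^(−k_d t) = e^(−0.348×1.310) = 0.6339; e^(−k_r t) = e^(−1.29×1.310) = 0.1845.
D = 9.605 × (0.6339 − 0.1845) + 3.64 × 0.1845 = 4.316 + 0.6717 = 4.988 mg/L.
DO = C_s − D = 8.16 − 4.988 = 3.172 mg/L.

DO ≈ 3.17 mg/L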